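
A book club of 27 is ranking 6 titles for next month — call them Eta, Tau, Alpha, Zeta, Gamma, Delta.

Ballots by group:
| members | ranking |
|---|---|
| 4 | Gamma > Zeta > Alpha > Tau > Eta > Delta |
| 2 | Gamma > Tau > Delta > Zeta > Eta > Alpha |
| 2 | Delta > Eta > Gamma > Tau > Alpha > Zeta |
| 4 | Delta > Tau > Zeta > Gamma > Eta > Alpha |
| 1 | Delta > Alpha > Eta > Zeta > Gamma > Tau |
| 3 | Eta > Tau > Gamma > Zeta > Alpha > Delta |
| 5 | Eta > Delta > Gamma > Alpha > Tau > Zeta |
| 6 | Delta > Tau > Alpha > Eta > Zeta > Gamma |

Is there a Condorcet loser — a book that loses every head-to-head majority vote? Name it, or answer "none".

Zeta

Pairwise majorities:
Eta vs Tau: Eta preferred on 2+1+3+5 = 11 ballots; Tau wins 16–11.
Eta vs Alpha: 16 to 11, Eta.
Eta vs Zeta: Eta preferred on 2+1+3+5+6 = 17 ballots; Eta wins 17–10.
Eta vs Gamma: Eta preferred on 2+1+3+5+6 = 17 ballots; Eta wins 17–10.
Eta vs Delta: 12 to 15, Delta.
Tau vs Alpha: 2+2+4+3+6 = 17 for Tau, 10 for Alpha — Tau by 17–10.
Tau vs Zeta: 2+2+4+3+5+6 = 22 for Tau, 5 for Zeta — Tau by 22–5.
Tau vs Gamma: 4+3+6 = 13 for Tau, 14 for Gamma — Gamma by 14–13.
Tau vs Delta: Delta, 18–9.
Alpha vs Zeta: Alpha preferred on 2+1+5+6 = 14 ballots; Alpha wins 14–13.
Alpha vs Gamma: Alpha is ranked higher on 1+6 = 7 ballots, Gamma on 20. Gamma wins 20–7.
Alpha vs Delta: 7 to 20, Delta.
Zeta vs Gamma: Zeta preferred on 4+1+6 = 11 ballots; Gamma wins 16–11.
Zeta vs Delta: 7 to 20, Delta.
Gamma vs Delta: Delta wins 18–9.
Only Zeta has no wins; Zeta is the Condorcet loser.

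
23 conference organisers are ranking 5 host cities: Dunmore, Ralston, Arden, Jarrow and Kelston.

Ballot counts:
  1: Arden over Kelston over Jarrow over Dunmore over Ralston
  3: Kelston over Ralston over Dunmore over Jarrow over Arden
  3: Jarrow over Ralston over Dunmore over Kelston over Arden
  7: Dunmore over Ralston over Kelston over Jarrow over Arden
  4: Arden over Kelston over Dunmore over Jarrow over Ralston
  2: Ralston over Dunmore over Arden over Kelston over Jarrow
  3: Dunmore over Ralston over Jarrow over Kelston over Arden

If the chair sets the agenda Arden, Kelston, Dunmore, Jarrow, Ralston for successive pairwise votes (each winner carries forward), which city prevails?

Dunmore

Round 1: Arden vs Kelston — 7–16, Kelston advances.
Round 2: Kelston vs Dunmore — 8–15, Dunmore advances.
Round 3: Dunmore vs Jarrow — 19–4, Dunmore advances.
Round 4: Dunmore vs Ralston — 15–8, Dunmore advances.
Dunmore survives the agenda.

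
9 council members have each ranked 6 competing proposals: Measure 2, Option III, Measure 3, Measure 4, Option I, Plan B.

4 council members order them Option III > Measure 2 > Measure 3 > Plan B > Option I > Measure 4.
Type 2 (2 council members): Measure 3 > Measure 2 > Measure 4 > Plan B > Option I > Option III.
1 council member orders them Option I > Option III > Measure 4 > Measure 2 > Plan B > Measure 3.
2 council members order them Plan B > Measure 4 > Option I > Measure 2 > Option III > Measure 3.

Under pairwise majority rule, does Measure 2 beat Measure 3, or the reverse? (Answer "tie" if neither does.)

Measure 2

Ballots ranking Measure 2 above Measure 3: 4 + 1 + 2 = 7.
Ballots ranking Measure 3 above Measure 2: 9 − 7 = 2.
Measure 2 wins the head-to-head 7–2.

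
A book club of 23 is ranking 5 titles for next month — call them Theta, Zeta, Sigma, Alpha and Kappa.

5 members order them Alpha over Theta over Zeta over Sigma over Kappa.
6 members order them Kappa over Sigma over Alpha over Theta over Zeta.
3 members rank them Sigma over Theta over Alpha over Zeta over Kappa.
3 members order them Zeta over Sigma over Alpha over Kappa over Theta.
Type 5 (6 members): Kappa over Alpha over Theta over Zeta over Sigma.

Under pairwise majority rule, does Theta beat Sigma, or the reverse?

Sigma

Ballots ranking Theta above Sigma: 5 + 6 = 11.
Ballots ranking Sigma above Theta: 23 − 11 = 12.
Sigma wins the head-to-head 12–11.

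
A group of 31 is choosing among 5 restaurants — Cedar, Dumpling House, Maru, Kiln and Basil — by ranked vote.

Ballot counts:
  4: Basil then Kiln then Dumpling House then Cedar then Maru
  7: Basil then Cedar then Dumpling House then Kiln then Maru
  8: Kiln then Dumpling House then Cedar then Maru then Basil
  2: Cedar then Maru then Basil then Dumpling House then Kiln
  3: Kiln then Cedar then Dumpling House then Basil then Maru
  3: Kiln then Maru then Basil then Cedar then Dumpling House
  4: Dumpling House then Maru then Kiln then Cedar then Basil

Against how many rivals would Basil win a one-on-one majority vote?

Basil against each rival (31 friends):
Basil–Cedar: Cedar 17–14.
Basil vs Dumpling House: 16 to 15, Basil.
Basil vs Maru: Maru wins 17–14.
Basil vs Kiln: Kiln wins 18–13.
Basil beats Dumpling House; loses to Cedar, Maru, Kiln — 1 pairwise win.

1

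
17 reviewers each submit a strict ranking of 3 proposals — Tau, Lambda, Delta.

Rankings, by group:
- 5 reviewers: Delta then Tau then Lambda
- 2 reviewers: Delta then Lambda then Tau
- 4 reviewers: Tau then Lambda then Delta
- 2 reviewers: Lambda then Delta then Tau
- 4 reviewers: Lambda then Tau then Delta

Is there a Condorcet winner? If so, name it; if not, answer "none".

Head-to-head results (17 reviewers):
Tau vs Lambda: 9 to 8, Tau.
Tau vs Delta: Tau preferred on 4+4 = 8 ballots; Delta wins 9–8.
Lambda vs Delta: Lambda preferred on 4+2+4 = 10 ballots; Lambda wins 10–7.
Every project loses at least once (Tau loses to Delta; Lambda loses to Tau; Delta loses to Lambda). The majority relation contains the cycle Tau > Lambda > Delta > Tau, so there is no Condorcet winner.

none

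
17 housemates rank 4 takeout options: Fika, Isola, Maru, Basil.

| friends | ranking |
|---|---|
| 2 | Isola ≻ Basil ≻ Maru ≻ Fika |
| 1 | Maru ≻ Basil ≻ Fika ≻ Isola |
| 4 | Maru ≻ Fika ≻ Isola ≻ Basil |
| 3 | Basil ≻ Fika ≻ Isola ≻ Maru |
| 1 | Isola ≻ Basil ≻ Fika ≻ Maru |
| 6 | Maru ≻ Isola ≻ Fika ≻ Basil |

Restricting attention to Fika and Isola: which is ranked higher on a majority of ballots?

Ballots ranking Fika above Isola: 1 + 4 + 3 = 8.
Ballots ranking Isola above Fika: 17 − 8 = 9.
Isola wins the head-to-head 9–8.

Isola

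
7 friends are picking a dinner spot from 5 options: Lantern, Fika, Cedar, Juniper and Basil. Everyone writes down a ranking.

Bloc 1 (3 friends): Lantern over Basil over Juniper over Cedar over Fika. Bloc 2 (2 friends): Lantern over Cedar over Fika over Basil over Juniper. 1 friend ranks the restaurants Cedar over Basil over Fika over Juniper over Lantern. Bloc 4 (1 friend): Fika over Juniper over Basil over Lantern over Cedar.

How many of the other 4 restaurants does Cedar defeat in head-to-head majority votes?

Cedar against each rival (7 friends):
Cedar vs Lantern: Lantern, 6–1.
Cedar vs Fika: Cedar preferred on 3+2+1 = 6 ballots; Cedar wins 6–1.
Cedar vs Juniper: Juniper wins 4–3.
Cedar vs Basil: Cedar preferred on 2+1 = 3 ballots; Basil wins 4–3.
Cedar beats Fika; loses to Lantern, Juniper, Basil — 1 pairwise win.

1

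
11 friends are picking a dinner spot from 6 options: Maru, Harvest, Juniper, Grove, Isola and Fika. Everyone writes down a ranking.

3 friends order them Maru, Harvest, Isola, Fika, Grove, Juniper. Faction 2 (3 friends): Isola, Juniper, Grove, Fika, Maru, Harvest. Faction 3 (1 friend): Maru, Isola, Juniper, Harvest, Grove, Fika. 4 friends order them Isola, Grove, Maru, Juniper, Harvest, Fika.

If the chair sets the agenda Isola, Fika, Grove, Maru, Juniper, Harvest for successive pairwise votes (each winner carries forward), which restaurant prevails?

Round 1: Isola vs Fika — 11–0, Isola advances.
Round 2: Isola vs Grove — 11–0, Isola advances.
Round 3: Isola vs Maru — 7–4, Isola advances.
Round 4: Isola vs Juniper — 11–0, Isola advances.
Round 5: Isola vs Harvest — 8–3, Isola advances.
The agenda winner is Isola.

Isola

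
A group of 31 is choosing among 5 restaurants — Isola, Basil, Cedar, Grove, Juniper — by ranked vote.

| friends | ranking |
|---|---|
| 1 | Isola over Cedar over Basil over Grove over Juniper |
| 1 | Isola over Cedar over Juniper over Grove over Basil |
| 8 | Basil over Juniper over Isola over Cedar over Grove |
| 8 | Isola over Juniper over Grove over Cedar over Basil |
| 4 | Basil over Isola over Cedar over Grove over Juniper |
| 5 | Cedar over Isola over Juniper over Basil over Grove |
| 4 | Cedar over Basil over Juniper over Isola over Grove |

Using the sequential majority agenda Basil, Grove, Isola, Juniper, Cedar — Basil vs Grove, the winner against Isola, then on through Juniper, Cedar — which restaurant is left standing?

Round 1: Basil vs Grove — 22–9, Basil advances.
Round 2: Basil vs Isola — 16–15, Basil advances.
Round 3: Basil vs Juniper — 17–14, Basil advances.
Round 4: Basil vs Cedar — 12–19, Cedar advances.
The agenda winner is Cedar.

Cedar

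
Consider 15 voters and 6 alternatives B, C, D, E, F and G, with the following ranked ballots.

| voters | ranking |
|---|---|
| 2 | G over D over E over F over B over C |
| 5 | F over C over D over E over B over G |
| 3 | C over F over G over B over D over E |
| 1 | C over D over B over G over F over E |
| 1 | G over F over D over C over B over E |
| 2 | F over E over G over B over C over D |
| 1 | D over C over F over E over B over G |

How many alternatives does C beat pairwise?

C against each rival (15 voters):
C vs B: 5+3+1+1+1 = 11 for C, 4 for B — C by 11–4.
C vs D: C, 11–4.
C–E: C 11–4.
C vs F: F wins 10–5.
C vs G: C, 10–5.
C beats B, D, E, G; loses to F — 4 pairwise wins.

4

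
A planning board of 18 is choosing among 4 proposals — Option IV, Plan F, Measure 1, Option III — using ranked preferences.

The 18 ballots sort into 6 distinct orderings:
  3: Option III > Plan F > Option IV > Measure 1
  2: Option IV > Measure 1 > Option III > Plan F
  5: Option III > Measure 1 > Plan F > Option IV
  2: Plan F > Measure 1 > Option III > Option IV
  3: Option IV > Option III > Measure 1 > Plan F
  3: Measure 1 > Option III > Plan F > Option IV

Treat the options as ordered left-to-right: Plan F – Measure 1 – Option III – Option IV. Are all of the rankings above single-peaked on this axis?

no

Axis positions: Plan F=1, Measure 1=2, Option III=3, Option IV=4.
Faction 1: ranking walks positions 3-1-4-2; Plan F is ranked above Measure 1 even though Measure 1 lies between Plan F and the peak Option III on the axis — preferences dip and rise again. Not single-peaked.
Faction 2: ranking walks positions 4-2-3-1; Measure 1 is ranked above Option III even though Option III lies between Measure 1 and the peak Option IV on the axis — preferences dip and rise again. Not single-peaked.
Faction 3 (peak Option III at position 3): ranking walks positions 3-2-1-4, expanding outward from the peak — single-peaked.
Faction 4 (peak Plan F at position 1): ranking walks positions 1-2-3-4, expanding outward from the peak — single-peaked.
Faction 5 (peak Option IV at position 4): ranking walks positions 4-3-2-1, expanding outward from the peak — single-peaked.
Faction 6 (peak Measure 1 at position 2): ranking walks positions 2-3-1-4, expanding outward from the peak — single-peaked.
Faction 1 violates single-peakedness, so the profile is not single-peaked on this axis.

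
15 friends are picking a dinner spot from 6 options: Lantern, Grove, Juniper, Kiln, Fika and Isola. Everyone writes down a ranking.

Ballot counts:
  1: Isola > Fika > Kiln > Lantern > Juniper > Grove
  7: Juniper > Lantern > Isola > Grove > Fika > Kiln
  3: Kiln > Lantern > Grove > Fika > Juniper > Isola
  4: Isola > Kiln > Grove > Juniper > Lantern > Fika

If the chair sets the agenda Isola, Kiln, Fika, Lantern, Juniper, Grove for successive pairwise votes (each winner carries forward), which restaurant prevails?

Juniper

Round 1: Isola vs Kiln — 12–3, Isola advances.
Round 2: Isola vs Fika — 12–3, Isola advances.
Round 3: Isola vs Lantern — 5–10, Lantern advances.
Round 4: Lantern vs Juniper — 4–11, Juniper advances.
Round 5: Juniper vs Grove — 8–7, Juniper advances.
The agenda winner is Juniper.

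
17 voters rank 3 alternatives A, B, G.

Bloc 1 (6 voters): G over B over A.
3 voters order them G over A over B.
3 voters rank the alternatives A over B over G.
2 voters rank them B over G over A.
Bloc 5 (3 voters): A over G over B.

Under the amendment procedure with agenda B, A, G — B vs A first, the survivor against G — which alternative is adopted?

G

Round 1: B vs A — 8–9, A advances.
Round 2: A vs G — 6–11, G advances.
G survives the agenda.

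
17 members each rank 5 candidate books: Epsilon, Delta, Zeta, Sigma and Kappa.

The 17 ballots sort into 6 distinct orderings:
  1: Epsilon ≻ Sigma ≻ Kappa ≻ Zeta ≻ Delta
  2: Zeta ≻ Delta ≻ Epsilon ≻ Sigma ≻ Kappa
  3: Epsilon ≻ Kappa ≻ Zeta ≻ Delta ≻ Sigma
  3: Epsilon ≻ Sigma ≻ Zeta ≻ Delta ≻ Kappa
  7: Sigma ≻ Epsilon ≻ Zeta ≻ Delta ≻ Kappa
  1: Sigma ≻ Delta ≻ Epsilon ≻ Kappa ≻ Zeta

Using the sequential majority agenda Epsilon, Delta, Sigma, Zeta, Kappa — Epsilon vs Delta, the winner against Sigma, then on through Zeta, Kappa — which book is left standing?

Round 1: Epsilon vs Delta — 14–3, Epsilon advances.
Round 2: Epsilon vs Sigma — 9–8, Epsilon advances.
Round 3: Epsilon vs Zeta — 15–2, Epsilon advances.
Round 4: Epsilon vs Kappa — 17–0, Epsilon advances.
Epsilon survives the agenda.

Epsilon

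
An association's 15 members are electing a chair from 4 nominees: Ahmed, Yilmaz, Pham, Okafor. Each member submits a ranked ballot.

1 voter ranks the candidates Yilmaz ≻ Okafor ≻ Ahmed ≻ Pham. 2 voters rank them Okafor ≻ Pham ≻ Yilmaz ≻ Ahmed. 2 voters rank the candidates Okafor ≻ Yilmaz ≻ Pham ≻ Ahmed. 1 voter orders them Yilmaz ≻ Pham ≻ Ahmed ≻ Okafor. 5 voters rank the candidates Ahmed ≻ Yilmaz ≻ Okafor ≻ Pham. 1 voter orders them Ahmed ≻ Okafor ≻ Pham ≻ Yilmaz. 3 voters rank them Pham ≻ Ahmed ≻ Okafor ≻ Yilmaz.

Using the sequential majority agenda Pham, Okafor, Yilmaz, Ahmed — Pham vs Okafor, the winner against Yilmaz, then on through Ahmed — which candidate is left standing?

Round 1: Pham vs Okafor — 4–11, Okafor advances.
Round 2: Okafor vs Yilmaz — 8–7, Okafor advances.
Round 3: Okafor vs Ahmed — 5–10, Ahmed advances.
The agenda winner is Ahmed.

Ahmed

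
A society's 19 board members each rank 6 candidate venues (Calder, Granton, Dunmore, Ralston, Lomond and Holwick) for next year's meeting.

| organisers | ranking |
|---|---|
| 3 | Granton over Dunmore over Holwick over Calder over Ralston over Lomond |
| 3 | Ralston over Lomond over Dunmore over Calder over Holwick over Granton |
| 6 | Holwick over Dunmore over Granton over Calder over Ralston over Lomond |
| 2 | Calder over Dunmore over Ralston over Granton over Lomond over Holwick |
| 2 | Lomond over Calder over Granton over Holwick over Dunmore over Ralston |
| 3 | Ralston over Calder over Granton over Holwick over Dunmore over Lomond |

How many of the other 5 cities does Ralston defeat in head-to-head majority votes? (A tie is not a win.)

1

Ralston against each rival (19 organisers):
Ralston vs Calder: Calder, 13–6.
Ralston vs Granton: Granton, 11–8.
Ralston vs Dunmore: Ralston preferred on 3+3 = 6 ballots; Dunmore wins 13–6.
Ralston–Lomond: Ralston 17–2.
Ralston vs Holwick: Ralston is ranked higher on 3+2+3 = 8 ballots, Holwick on 11. Holwick wins 11–8.
Ralston beats Lomond; loses to Calder, Granton, Dunmore, Holwick — 1 pairwise win.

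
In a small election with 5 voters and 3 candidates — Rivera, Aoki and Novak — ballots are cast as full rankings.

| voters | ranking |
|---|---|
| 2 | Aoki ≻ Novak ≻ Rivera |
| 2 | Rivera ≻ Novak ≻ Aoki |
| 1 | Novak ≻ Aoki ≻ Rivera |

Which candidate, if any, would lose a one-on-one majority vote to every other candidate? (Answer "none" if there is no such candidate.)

Rivera

Head-to-head results (5 voters):
Rivera–Aoki: Aoki 3–2.
Rivera–Novak: Novak 3–2.
Aoki vs Novak: 2 to 3, Novak.
Rivera loses to every other candidate — it is the Condorcet loser.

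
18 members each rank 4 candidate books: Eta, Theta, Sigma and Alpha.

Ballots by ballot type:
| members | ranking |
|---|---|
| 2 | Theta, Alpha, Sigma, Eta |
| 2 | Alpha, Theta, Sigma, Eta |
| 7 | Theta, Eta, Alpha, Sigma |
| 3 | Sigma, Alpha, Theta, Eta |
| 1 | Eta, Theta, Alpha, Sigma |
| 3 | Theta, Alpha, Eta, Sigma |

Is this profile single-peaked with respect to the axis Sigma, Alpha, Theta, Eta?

Axis positions: Sigma=1, Alpha=2, Theta=3, Eta=4.
Ballot type 1 (peak Theta at position 3): ranking walks positions 3-2-1-4, expanding outward from the peak — single-peaked.
Ballot type 2 (peak Alpha at position 2): ranking walks positions 2-3-1-4, expanding outward from the peak — single-peaked.
Ballot type 3 (peak Theta at position 3): ranking walks positions 3-4-2-1, expanding outward from the peak — single-peaked.
Ballot type 4 (peak Sigma at position 1): ranking walks positions 1-2-3-4, expanding outward from the peak — single-peaked.
Ballot type 5 (peak Eta at position 4): ranking walks positions 4-3-2-1, expanding outward from the peak — single-peaked.
Ballot type 6 (peak Theta at position 3): ranking walks positions 3-2-4-1, expanding outward from the peak — single-peaked.
Every ranking is single-peaked on this axis.

yes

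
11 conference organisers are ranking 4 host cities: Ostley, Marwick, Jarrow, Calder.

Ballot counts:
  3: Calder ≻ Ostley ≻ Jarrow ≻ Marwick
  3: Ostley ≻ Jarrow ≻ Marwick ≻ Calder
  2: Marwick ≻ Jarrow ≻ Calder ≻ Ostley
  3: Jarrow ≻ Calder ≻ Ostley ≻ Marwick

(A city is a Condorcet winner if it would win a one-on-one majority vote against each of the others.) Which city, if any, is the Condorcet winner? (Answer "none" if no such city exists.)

Check each pair by majority over 11 ballots:
Ostley vs Marwick: Ostley wins 9–2.
Ostley vs Jarrow: Ostley wins 6–5.
Ostley vs Calder: Calder, 8–3.
Marwick vs Jarrow: Jarrow, 9–2.
Marwick vs Calder: Calder wins 6–5.
Jarrow–Calder: Jarrow 8–3.
Every city loses at least once (Ostley loses to Calder; Marwick loses to Ostley; Jarrow loses to Ostley; Calder loses to Jarrow). The majority relation contains the cycle Ostley > Jarrow > Calder > Ostley, so there is no Condorcet winner.

none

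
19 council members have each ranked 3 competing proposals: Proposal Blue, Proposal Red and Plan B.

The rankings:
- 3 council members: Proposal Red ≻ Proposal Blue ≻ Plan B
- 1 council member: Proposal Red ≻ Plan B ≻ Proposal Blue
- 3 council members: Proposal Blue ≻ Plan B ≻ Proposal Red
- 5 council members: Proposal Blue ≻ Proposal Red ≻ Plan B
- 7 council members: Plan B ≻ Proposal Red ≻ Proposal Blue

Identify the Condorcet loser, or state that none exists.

Pairwise majorities:
Proposal Blue–Proposal Red: Proposal Red 11–8.
Proposal Blue vs Plan B: Proposal Blue preferred on 3+3+5 = 11 ballots; Proposal Blue wins 11–8.
Proposal Red–Plan B: Plan B 10–9.
No option is winless: Proposal Blue beats Plan B; Proposal Red beats Proposal Blue; Plan B beats Proposal Red. There is no Condorcet loser.

none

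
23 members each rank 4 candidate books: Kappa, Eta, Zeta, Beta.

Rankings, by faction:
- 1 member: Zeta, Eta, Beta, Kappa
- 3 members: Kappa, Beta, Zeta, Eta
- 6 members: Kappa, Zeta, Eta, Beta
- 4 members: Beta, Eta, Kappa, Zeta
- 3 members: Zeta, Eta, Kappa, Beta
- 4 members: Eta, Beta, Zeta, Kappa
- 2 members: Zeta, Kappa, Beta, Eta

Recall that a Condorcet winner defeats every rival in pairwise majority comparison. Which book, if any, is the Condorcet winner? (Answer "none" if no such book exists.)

Head-to-head results (23 members):
Kappa vs Eta: Eta, 12–11.
Kappa vs Zeta: Kappa wins 13–10.
Kappa vs Beta: 14 to 9, Kappa.
Eta vs Zeta: 4+4 = 8 for Eta, 15 for Zeta — Zeta by 15–8.
Eta vs Beta: 14 to 9, Eta.
Zeta–Beta: Zeta 12–11.
Each book drops at least one matchup (Kappa loses to Eta; Eta loses to Zeta; Zeta loses to Kappa; Beta loses to Kappa); the cycle Kappa → Zeta → Eta → Kappa rules out a Condorcet winner.

none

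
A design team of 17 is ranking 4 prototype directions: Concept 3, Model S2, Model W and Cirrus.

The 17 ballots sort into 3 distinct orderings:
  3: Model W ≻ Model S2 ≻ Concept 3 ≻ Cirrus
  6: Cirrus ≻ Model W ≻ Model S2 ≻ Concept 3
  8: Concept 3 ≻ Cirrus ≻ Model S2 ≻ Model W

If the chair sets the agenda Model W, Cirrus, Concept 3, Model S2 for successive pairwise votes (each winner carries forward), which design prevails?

Round 1: Model W vs Cirrus — 3–14, Cirrus advances.
Round 2: Cirrus vs Concept 3 — 6–11, Concept 3 advances.
Round 3: Concept 3 vs Model S2 — 8–9, Model S2 advances.
Model S2 survives the agenda.

Model S2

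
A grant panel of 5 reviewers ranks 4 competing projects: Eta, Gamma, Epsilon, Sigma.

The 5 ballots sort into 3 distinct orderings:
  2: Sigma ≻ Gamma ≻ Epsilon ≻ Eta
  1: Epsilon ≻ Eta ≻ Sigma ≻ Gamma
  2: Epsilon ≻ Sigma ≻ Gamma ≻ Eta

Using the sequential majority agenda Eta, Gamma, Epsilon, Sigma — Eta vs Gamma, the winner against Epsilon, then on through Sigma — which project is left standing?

Round 1: Eta vs Gamma — 1–4, Gamma advances.
Round 2: Gamma vs Epsilon — 2–3, Epsilon advances.
Round 3: Epsilon vs Sigma — 3–2, Epsilon advances.
The agenda winner is Epsilon.

Epsilon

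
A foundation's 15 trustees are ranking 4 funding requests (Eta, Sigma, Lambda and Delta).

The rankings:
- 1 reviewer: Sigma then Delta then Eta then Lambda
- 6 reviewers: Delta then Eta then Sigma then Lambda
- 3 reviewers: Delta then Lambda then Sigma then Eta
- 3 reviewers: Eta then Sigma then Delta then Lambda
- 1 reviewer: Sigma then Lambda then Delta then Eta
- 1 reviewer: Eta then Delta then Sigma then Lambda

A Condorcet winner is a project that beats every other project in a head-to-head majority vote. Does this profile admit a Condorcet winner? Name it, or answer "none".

Pairwise majorities:
Eta vs Sigma: Eta wins 10–5.
Eta–Lambda: Eta 11–4.
Eta vs Delta: Delta, 11–4.
Sigma vs Lambda: Sigma, 12–3.
Sigma–Delta: Delta 10–5.
Lambda vs Delta: Delta, 14–1.
Delta wins every pairwise contest, so Delta is the Condorcet winner.

Delta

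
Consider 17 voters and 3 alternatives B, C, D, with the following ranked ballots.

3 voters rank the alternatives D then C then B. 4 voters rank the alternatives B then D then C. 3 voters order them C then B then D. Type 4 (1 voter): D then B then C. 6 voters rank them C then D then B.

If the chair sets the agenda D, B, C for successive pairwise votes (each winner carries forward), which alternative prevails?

Round 1: D vs B — 10–7, D advances.
Round 2: D vs C — 8–9, C advances.
C survives the agenda.

C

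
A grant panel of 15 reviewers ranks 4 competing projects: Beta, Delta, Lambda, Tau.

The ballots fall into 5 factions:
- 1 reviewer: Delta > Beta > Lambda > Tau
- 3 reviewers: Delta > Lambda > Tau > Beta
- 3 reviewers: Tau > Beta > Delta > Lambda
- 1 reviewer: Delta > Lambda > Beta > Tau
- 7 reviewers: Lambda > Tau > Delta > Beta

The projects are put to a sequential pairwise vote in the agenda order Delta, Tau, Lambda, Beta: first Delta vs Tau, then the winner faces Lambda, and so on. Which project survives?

Lambda

Round 1: Delta vs Tau — 5–10, Tau advances.
Round 2: Tau vs Lambda — 3–12, Lambda advances.
Round 3: Lambda vs Beta — 11–4, Lambda advances.
Lambda survives the agenda.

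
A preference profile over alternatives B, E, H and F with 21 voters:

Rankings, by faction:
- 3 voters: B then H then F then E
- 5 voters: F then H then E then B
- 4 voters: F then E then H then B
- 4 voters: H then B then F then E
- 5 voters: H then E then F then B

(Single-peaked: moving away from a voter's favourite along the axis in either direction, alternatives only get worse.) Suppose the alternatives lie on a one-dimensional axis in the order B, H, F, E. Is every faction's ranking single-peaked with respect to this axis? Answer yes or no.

Axis positions: B=1, H=2, F=3, E=4.
Faction 1 (peak B at position 1): ranking walks positions 1-2-3-4, expanding outward from the peak — single-peaked.
Faction 2 (peak F at position 3): ranking walks positions 3-2-4-1, expanding outward from the peak — single-peaked.
Faction 3 (peak F at position 3): ranking walks positions 3-4-2-1, expanding outward from the peak — single-peaked.
Faction 4 (peak H at position 2): ranking walks positions 2-1-3-4, expanding outward from the peak — single-peaked.
Faction 5: ranking walks positions 2-4-3-1; E is ranked above F even though F lies between E and the peak H on the axis — preferences dip and rise again. Not single-peaked.
Faction 5 violates single-peakedness, so the profile is not single-peaked on this axis.

no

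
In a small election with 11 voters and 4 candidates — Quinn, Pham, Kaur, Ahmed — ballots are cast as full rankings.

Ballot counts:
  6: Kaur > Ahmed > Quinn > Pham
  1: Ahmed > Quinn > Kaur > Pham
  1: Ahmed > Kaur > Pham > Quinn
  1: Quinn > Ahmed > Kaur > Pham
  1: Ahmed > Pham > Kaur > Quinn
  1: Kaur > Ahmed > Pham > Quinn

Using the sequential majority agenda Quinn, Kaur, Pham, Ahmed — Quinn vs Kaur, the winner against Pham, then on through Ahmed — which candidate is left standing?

Kaur

Round 1: Quinn vs Kaur — 2–9, Kaur advances.
Round 2: Kaur vs Pham — 10–1, Kaur advances.
Round 3: Kaur vs Ahmed — 7–4, Kaur advances.
Kaur survives the agenda.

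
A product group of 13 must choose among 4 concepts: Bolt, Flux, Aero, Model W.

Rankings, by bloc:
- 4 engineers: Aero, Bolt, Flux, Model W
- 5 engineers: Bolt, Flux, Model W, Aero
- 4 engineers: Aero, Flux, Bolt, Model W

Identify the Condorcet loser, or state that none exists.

Pairwise majorities:
Bolt vs Flux: Bolt preferred on 4+5 = 9 ballots; Bolt wins 9–4.
Bolt vs Aero: Aero, 8–5.
Bolt–Model W: Bolt 13–0.
Flux vs Aero: Aero, 8–5.
Flux vs Model W: 4+5+4 = 13 for Flux, 0 for Model W — Flux by 13–0.
Aero–Model W: Aero 8–5.
Model W loses to every other design — it is the Condorcet loser.

Model W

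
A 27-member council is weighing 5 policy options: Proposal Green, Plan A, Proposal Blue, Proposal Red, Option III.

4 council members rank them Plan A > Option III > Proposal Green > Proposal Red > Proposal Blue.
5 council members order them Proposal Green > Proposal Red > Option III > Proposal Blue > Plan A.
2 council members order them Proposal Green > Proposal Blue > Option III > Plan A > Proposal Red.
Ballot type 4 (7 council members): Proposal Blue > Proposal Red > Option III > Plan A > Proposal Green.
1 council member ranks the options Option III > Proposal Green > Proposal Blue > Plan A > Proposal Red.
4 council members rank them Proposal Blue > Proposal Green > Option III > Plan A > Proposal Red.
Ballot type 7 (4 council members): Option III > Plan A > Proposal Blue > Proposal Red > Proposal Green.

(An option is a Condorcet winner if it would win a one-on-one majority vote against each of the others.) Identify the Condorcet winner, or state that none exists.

Check each pair by majority over 27 ballots:
Proposal Green vs Plan A: 12 to 15, Plan A.
Proposal Green vs Proposal Blue: Proposal Green is ranked higher on 4+5+2+1 = 12 ballots, Proposal Blue on 15. Proposal Blue wins 15–12.
Proposal Green vs Proposal Red: Proposal Green preferred on 4+5+2+1+4 = 16 ballots; Proposal Green wins 16–11.
Proposal Green vs Option III: Proposal Green is ranked higher on 5+2+4 = 11 ballots, Option III on 16. Option III wins 16–11.
Plan A vs Proposal Blue: 8 to 19, Proposal Blue.
Plan A vs Proposal Red: 15 to 12, Plan A.
Plan A vs Option III: Plan A is ranked higher on 4 ballots, Option III on 23. Option III wins 23–4.
Proposal Blue vs Proposal Red: Proposal Blue is ranked higher on 2+7+1+4+4 = 18 ballots, Proposal Red on 9. Proposal Blue wins 18–9.
Proposal Blue vs Option III: Proposal Blue is ranked higher on 2+7+4 = 13 ballots, Option III on 14. Option III wins 14–13.
Proposal Red vs Option III: Proposal Red is ranked higher on 5+7 = 12 ballots, Option III on 15. Option III wins 15–12.
Option III wins every pairwise contest, so Option III is the Condorcet winner.

Option III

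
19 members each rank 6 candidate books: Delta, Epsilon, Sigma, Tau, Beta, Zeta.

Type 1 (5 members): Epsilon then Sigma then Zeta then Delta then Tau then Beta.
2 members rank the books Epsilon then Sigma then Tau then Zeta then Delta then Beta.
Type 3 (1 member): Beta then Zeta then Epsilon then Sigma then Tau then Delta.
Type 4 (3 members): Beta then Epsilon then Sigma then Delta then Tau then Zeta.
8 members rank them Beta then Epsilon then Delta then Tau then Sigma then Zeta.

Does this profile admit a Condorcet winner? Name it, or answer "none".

Pairwise majorities:
Delta vs Epsilon: Epsilon, 19–0.
Delta–Sigma: Sigma 11–8.
Delta vs Tau: Delta, 16–3.
Delta–Beta: Beta 12–7.
Delta vs Zeta: Delta, 11–8.
Epsilon vs Sigma: Epsilon wins 19–0.
Epsilon–Tau: Epsilon 19–0.
Epsilon vs Beta: Beta wins 12–7.
Epsilon vs Zeta: Epsilon, 18–1.
Sigma vs Tau: Sigma wins 11–8.
Sigma vs Beta: Beta, 12–7.
Sigma–Zeta: Sigma 18–1.
Tau–Beta: Beta 12–7.
Tau–Zeta: Tau 13–6.
Beta–Zeta: Beta 12–7.
Beta wins every pairwise contest, so Beta is the Condorcet winner.

Beta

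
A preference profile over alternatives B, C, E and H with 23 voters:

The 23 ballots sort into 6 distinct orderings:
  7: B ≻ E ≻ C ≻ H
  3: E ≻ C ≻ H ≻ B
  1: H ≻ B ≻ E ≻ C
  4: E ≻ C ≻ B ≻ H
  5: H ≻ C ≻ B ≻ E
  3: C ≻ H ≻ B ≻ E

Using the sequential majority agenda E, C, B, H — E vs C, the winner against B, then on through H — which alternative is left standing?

H

Round 1: E vs C — 15–8, E advances.
Round 2: E vs B — 7–16, B advances.
Round 3: B vs H — 11–12, H advances.
H survives the agenda.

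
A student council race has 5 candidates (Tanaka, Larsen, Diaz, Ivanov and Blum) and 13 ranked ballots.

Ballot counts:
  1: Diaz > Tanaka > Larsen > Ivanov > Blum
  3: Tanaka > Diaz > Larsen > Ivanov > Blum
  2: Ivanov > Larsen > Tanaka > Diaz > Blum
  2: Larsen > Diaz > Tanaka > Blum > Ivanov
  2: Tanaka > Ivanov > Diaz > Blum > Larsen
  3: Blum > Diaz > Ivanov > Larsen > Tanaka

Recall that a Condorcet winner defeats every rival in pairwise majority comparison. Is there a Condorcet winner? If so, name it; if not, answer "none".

Check each pair by majority over 13 ballots:
Tanaka–Larsen: Larsen 7–6.
Tanaka vs Diaz: Tanaka, 7–6.
Tanaka vs Ivanov: Tanaka, 8–5.
Tanaka–Blum: Tanaka 10–3.
Larsen vs Diaz: Diaz wins 9–4.
Larsen vs Ivanov: Ivanov, 7–6.
Larsen–Blum: Larsen 8–5.
Diaz–Ivanov: Diaz 9–4.
Diaz–Blum: Diaz 10–3.
Ivanov vs Blum: Ivanov wins 8–5.
Every candidate loses at least once (Tanaka loses to Larsen; Larsen loses to Diaz; Diaz loses to Tanaka; Ivanov loses to Tanaka; Blum loses to Tanaka). The majority relation contains the cycle Tanaka → Diaz → Larsen → Tanaka, so there is no Condorcet winner.

none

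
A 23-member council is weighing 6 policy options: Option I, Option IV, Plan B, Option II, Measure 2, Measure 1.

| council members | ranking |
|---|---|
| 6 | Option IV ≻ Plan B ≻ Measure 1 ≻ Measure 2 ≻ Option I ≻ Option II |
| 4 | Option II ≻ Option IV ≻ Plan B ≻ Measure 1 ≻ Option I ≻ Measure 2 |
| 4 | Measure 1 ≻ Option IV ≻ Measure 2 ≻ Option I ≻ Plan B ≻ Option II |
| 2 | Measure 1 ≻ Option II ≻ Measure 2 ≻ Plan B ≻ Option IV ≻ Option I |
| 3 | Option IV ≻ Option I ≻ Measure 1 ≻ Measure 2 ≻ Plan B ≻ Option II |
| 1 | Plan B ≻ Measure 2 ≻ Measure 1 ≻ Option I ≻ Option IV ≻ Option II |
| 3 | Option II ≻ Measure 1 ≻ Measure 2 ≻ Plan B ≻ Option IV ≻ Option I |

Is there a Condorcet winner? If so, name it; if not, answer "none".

Option IV

Head-to-head results (23 council members):
Option I vs Option IV: Option I preferred on 1 ballot; Option IV wins 22–1.
Option I vs Plan B: Option I preferred on 4+3 = 7 ballots; Plan B wins 16–7.
Option I vs Option II: 14 to 9, Option I.
Option I vs Measure 2: Option I preferred on 4+3 = 7 ballots; Measure 2 wins 16–7.
Option I vs Measure 1: 3 for Option I, 20 for Measure 1 — Measure 1 by 20–3.
Option IV vs Plan B: Option IV preferred on 6+4+4+3 = 17 ballots; Option IV wins 17–6.
Option IV vs Option II: 6+4+3+1 = 14 for Option IV, 9 for Option II — Option IV by 14–9.
Option IV vs Measure 2: 17 to 6, Option IV.
Option IV vs Measure 1: Option IV is ranked higher on 6+4+3 = 13 ballots, Measure 1 on 10. Option IV wins 13–10.
Plan B vs Option II: 14 to 9, Plan B.
Plan B vs Measure 2: Plan B is ranked higher on 6+4+1 = 11 ballots, Measure 2 on 12. Measure 2 wins 12–11.
Plan B vs Measure 1: Plan B preferred on 6+4+1 = 11 ballots; Measure 1 wins 12–11.
Option II vs Measure 2: 4+2+3 = 9 for Option II, 14 for Measure 2 — Measure 2 by 14–9.
Option II vs Measure 1: Option II is ranked higher on 4+3 = 7 ballots, Measure 1 on 16. Measure 1 wins 16–7.
Measure 2 vs Measure 1: Measure 2 is ranked higher on 1 ballot, Measure 1 on 22. Measure 1 wins 22–1.
Option IV wins every pairwise contest, so Option IV is the Condorcet winner.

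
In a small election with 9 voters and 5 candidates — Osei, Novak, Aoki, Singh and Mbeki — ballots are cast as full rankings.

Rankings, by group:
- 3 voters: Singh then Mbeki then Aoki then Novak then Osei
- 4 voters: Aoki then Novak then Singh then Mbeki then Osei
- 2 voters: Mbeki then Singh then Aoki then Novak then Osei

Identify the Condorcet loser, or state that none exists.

Pairwise majorities:
Osei vs Novak: 0 to 9, Novak.
Osei vs Aoki: Aoki, 9–0.
Osei vs Singh: Osei preferred on 0 ballots; Singh wins 9–0.
Osei vs Mbeki: 0 to 9, Mbeki.
Novak vs Aoki: Aoki, 9–0.
Novak vs Singh: 4 for Novak, 5 for Singh — Singh by 5–4.
Novak vs Mbeki: Mbeki wins 5–4.
Aoki vs Singh: 4 for Aoki, 5 for Singh — Singh by 5–4.
Aoki vs Mbeki: Aoki is ranked higher on 4 ballots, Mbeki on 5. Mbeki wins 5–4.
Singh–Mbeki: Singh 7–2.
Osei loses to every other candidate — it is the Condorcet loser.

Osei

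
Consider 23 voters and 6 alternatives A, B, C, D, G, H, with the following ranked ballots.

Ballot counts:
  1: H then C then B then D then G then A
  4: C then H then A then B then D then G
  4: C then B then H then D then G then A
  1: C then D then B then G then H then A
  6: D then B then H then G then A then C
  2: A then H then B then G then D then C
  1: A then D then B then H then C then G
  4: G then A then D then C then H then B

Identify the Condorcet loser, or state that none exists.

none

Head-to-head results (23 voters):
A vs B: B, 12–11.
A vs C: 6+2+1+4 = 13 for A, 10 for C — A by 13–10.
A vs D: A preferred on 4+2+1+4 = 11 ballots; D wins 12–11.
A vs G: A preferred on 4+2+1 = 7 ballots; G wins 16–7.
A vs H: 7 to 16, H.
B vs C: 6+2+1 = 9 for B, 14 for C — C by 14–9.
B vs D: B is ranked higher on 1+4+4+2 = 11 ballots, D on 12. D wins 12–11.
B vs G: B wins 19–4.
B vs H: 4+1+6+1 = 12 for B, 11 for H — B by 12–11.
C–D: D 13–10.
C vs G: 1+4+4+1+1 = 11 for C, 12 for G — G by 12–11.
C vs H: 4+4+1+4 = 13 for C, 10 for H — C by 13–10.
D vs G: D is ranked higher on 1+4+4+1+6+1 = 17 ballots, G on 6. D wins 17–6.
D vs H: D, 12–11.
G vs H: H, 18–5.
Every alternative wins at least one matchup (A beats C; B beats A; C beats B; D beats A; G beats A; H beats A), so there is no Condorcet loser.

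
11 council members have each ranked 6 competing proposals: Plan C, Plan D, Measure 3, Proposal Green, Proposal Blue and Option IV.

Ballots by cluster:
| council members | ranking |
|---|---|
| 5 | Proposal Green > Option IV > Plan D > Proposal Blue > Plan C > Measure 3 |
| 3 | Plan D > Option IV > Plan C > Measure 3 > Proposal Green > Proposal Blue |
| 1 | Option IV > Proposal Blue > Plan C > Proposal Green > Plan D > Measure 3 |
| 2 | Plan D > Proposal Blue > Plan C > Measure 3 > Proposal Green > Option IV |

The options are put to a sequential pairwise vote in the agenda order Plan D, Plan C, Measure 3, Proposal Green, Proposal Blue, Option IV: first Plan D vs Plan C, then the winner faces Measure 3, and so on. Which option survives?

Proposal Green

Round 1: Plan D vs Plan C — 10–1, Plan D advances.
Round 2: Plan D vs Measure 3 — 11–0, Plan D advances.
Round 3: Plan D vs Proposal Green — 5–6, Proposal Green advances.
Round 4: Proposal Green vs Proposal Blue — 8–3, Proposal Green advances.
Round 5: Proposal Green vs Option IV — 7–4, Proposal Green advances.
Proposal Green survives the agenda.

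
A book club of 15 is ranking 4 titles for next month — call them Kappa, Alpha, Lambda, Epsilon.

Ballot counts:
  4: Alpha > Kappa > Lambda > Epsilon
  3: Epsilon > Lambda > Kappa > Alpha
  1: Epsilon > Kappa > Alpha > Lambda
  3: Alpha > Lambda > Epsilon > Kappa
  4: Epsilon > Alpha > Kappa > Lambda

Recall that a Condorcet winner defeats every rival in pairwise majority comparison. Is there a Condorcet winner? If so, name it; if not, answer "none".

Pairwise majorities:
Kappa vs Alpha: Alpha, 11–4.
Kappa vs Lambda: Kappa wins 9–6.
Kappa–Epsilon: Epsilon 11–4.
Alpha vs Lambda: 4+1+3+4 = 12 for Alpha, 3 for Lambda — Alpha by 12–3.
Alpha vs Epsilon: 7 to 8, Epsilon.
Lambda–Epsilon: Epsilon 8–7.
Epsilon beats each of Kappa, Alpha, Lambda — Epsilon is the Condorcet winner.

Epsilon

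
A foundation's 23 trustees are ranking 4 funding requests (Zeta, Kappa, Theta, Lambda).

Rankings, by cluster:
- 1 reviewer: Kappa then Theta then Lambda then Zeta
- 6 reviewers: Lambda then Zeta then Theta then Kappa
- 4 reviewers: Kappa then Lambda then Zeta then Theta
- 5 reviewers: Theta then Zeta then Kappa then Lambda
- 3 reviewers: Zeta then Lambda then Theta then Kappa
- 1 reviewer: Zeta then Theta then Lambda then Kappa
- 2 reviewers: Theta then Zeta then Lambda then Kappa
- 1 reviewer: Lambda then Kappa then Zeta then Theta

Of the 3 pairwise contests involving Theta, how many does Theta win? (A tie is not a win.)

Theta against each rival (23 reviewers):
Theta vs Zeta: Zeta, 15–8.
Theta vs Kappa: Theta is ranked higher on 6+5+3+1+2 = 17 ballots, Kappa on 6. Theta wins 17–6.
Theta–Lambda: Lambda 14–9.
Theta beats Kappa; loses to Zeta, Lambda — 1 pairwise win.

1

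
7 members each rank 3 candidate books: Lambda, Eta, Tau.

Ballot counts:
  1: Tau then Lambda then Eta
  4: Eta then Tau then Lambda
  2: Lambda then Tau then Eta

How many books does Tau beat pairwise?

Tau against each rival (7 members):
Tau vs Lambda: Tau, 5–2.
Tau–Eta: Eta 4–3.
Tau beats Lambda; loses to Eta — 1 pairwise win.

1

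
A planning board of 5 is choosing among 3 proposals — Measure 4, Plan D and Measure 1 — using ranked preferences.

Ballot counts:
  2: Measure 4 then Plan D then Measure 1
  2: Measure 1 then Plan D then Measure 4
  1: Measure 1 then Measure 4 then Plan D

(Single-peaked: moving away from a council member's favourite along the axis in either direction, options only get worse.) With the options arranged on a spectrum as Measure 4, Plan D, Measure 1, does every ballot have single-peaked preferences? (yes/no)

no

Axis positions: Measure 4=1, Plan D=2, Measure 1=3.
Faction 1 (peak Measure 4 at position 1): ranking walks positions 1-2-3, expanding outward from the peak — single-peaked.
Faction 2 (peak Measure 1 at position 3): ranking walks positions 3-2-1, expanding outward from the peak — single-peaked.
Faction 3: ranking walks positions 3-1-2; Measure 4 is ranked above Plan D even though Plan D lies between Measure 4 and the peak Measure 1 on the axis — preferences dip and rise again. Not single-peaked.
Faction 3 violates single-peakedness, so the profile is not single-peaked on this axis.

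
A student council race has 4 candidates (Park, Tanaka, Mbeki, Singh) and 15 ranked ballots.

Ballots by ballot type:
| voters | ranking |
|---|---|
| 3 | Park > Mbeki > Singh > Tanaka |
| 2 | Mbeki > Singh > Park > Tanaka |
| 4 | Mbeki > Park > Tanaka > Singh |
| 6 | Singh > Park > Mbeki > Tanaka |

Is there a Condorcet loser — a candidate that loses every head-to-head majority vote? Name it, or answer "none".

Tanaka

Head-to-head results (15 voters):
Park vs Tanaka: Park is ranked higher on 3+2+4+6 = 15 ballots, Tanaka on 0. Park wins 15–0.
Park vs Mbeki: Park, 9–6.
Park vs Singh: Singh, 8–7.
Tanaka–Mbeki: Mbeki 15–0.
Tanaka vs Singh: 4 to 11, Singh.
Mbeki vs Singh: 9 to 6, Mbeki.
Tanaka is beaten in every head-to-head and is the Condorcet loser.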